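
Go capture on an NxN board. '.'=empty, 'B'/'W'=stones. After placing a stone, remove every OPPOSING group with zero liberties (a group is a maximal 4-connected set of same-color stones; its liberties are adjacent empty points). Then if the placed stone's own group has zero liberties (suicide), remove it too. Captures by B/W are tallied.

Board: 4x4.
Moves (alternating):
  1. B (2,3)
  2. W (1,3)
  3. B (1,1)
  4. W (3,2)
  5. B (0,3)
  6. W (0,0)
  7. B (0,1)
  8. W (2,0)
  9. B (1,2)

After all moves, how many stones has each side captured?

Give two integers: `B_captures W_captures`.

Move 1: B@(2,3) -> caps B=0 W=0
Move 2: W@(1,3) -> caps B=0 W=0
Move 3: B@(1,1) -> caps B=0 W=0
Move 4: W@(3,2) -> caps B=0 W=0
Move 5: B@(0,3) -> caps B=0 W=0
Move 6: W@(0,0) -> caps B=0 W=0
Move 7: B@(0,1) -> caps B=0 W=0
Move 8: W@(2,0) -> caps B=0 W=0
Move 9: B@(1,2) -> caps B=1 W=0

Answer: 1 0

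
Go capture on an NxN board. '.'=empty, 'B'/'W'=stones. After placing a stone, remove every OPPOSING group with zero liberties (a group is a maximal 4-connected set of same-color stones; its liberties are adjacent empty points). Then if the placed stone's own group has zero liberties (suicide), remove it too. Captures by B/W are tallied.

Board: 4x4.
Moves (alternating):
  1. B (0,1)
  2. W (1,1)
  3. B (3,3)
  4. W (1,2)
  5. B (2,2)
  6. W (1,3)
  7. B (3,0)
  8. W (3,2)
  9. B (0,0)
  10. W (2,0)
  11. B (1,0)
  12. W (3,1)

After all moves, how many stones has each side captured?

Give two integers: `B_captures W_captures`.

Answer: 0 1

Derivation:
Move 1: B@(0,1) -> caps B=0 W=0
Move 2: W@(1,1) -> caps B=0 W=0
Move 3: B@(3,3) -> caps B=0 W=0
Move 4: W@(1,2) -> caps B=0 W=0
Move 5: B@(2,2) -> caps B=0 W=0
Move 6: W@(1,3) -> caps B=0 W=0
Move 7: B@(3,0) -> caps B=0 W=0
Move 8: W@(3,2) -> caps B=0 W=0
Move 9: B@(0,0) -> caps B=0 W=0
Move 10: W@(2,0) -> caps B=0 W=0
Move 11: B@(1,0) -> caps B=0 W=0
Move 12: W@(3,1) -> caps B=0 W=1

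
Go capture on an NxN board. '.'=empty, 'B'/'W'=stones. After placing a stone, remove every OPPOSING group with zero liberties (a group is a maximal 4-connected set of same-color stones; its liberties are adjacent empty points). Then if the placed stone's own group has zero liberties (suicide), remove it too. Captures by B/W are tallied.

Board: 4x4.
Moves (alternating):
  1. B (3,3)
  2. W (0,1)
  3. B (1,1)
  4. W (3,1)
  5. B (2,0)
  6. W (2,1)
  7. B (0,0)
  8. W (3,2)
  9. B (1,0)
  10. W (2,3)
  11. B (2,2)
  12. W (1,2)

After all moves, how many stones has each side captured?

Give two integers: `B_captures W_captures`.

Move 1: B@(3,3) -> caps B=0 W=0
Move 2: W@(0,1) -> caps B=0 W=0
Move 3: B@(1,1) -> caps B=0 W=0
Move 4: W@(3,1) -> caps B=0 W=0
Move 5: B@(2,0) -> caps B=0 W=0
Move 6: W@(2,1) -> caps B=0 W=0
Move 7: B@(0,0) -> caps B=0 W=0
Move 8: W@(3,2) -> caps B=0 W=0
Move 9: B@(1,0) -> caps B=0 W=0
Move 10: W@(2,3) -> caps B=0 W=1
Move 11: B@(2,2) -> caps B=0 W=1
Move 12: W@(1,2) -> caps B=0 W=2

Answer: 0 2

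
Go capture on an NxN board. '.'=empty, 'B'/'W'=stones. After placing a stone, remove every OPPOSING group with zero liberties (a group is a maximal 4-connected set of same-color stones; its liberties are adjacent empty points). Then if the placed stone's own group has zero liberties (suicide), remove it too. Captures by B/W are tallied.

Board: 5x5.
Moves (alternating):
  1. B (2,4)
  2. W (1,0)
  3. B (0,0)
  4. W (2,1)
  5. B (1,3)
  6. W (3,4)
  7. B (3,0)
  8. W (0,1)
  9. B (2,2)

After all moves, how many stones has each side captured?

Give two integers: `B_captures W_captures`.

Answer: 0 1

Derivation:
Move 1: B@(2,4) -> caps B=0 W=0
Move 2: W@(1,0) -> caps B=0 W=0
Move 3: B@(0,0) -> caps B=0 W=0
Move 4: W@(2,1) -> caps B=0 W=0
Move 5: B@(1,3) -> caps B=0 W=0
Move 6: W@(3,4) -> caps B=0 W=0
Move 7: B@(3,0) -> caps B=0 W=0
Move 8: W@(0,1) -> caps B=0 W=1
Move 9: B@(2,2) -> caps B=0 W=1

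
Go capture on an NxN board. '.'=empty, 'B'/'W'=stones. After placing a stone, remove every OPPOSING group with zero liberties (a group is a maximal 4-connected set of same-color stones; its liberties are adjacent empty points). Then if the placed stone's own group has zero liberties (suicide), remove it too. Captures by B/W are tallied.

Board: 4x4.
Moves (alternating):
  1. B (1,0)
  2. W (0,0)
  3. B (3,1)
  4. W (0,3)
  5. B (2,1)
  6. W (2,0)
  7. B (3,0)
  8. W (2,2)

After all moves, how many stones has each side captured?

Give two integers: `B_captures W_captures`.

Move 1: B@(1,0) -> caps B=0 W=0
Move 2: W@(0,0) -> caps B=0 W=0
Move 3: B@(3,1) -> caps B=0 W=0
Move 4: W@(0,3) -> caps B=0 W=0
Move 5: B@(2,1) -> caps B=0 W=0
Move 6: W@(2,0) -> caps B=0 W=0
Move 7: B@(3,0) -> caps B=1 W=0
Move 8: W@(2,2) -> caps B=1 W=0

Answer: 1 0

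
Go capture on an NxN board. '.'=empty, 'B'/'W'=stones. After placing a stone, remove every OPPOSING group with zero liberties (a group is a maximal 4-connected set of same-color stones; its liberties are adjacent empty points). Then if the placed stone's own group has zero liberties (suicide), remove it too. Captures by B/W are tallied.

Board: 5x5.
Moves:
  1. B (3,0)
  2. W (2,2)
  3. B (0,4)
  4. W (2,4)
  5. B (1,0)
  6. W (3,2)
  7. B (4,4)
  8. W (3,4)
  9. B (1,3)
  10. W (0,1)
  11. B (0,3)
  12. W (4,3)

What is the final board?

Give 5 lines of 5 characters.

Move 1: B@(3,0) -> caps B=0 W=0
Move 2: W@(2,2) -> caps B=0 W=0
Move 3: B@(0,4) -> caps B=0 W=0
Move 4: W@(2,4) -> caps B=0 W=0
Move 5: B@(1,0) -> caps B=0 W=0
Move 6: W@(3,2) -> caps B=0 W=0
Move 7: B@(4,4) -> caps B=0 W=0
Move 8: W@(3,4) -> caps B=0 W=0
Move 9: B@(1,3) -> caps B=0 W=0
Move 10: W@(0,1) -> caps B=0 W=0
Move 11: B@(0,3) -> caps B=0 W=0
Move 12: W@(4,3) -> caps B=0 W=1

Answer: .W.BB
B..B.
..W.W
B.W.W
...W.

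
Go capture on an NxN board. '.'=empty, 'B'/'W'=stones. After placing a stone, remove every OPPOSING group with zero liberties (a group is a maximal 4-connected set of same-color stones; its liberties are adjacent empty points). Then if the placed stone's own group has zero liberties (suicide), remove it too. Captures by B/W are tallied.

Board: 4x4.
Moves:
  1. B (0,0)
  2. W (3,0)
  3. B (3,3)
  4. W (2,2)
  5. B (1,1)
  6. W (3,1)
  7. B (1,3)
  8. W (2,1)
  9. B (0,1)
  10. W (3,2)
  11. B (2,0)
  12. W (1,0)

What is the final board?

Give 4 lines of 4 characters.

Move 1: B@(0,0) -> caps B=0 W=0
Move 2: W@(3,0) -> caps B=0 W=0
Move 3: B@(3,3) -> caps B=0 W=0
Move 4: W@(2,2) -> caps B=0 W=0
Move 5: B@(1,1) -> caps B=0 W=0
Move 6: W@(3,1) -> caps B=0 W=0
Move 7: B@(1,3) -> caps B=0 W=0
Move 8: W@(2,1) -> caps B=0 W=0
Move 9: B@(0,1) -> caps B=0 W=0
Move 10: W@(3,2) -> caps B=0 W=0
Move 11: B@(2,0) -> caps B=0 W=0
Move 12: W@(1,0) -> caps B=0 W=1

Answer: BB..
WB.B
.WW.
WWWB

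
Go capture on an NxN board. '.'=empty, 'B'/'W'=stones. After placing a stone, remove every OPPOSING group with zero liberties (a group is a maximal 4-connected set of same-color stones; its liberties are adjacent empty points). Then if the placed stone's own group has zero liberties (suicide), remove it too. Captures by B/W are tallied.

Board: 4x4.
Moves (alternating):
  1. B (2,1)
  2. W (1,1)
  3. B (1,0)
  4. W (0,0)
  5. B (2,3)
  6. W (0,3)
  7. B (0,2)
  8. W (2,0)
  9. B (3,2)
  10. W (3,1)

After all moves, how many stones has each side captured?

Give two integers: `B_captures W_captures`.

Move 1: B@(2,1) -> caps B=0 W=0
Move 2: W@(1,1) -> caps B=0 W=0
Move 3: B@(1,0) -> caps B=0 W=0
Move 4: W@(0,0) -> caps B=0 W=0
Move 5: B@(2,3) -> caps B=0 W=0
Move 6: W@(0,3) -> caps B=0 W=0
Move 7: B@(0,2) -> caps B=0 W=0
Move 8: W@(2,0) -> caps B=0 W=1
Move 9: B@(3,2) -> caps B=0 W=1
Move 10: W@(3,1) -> caps B=0 W=1

Answer: 0 1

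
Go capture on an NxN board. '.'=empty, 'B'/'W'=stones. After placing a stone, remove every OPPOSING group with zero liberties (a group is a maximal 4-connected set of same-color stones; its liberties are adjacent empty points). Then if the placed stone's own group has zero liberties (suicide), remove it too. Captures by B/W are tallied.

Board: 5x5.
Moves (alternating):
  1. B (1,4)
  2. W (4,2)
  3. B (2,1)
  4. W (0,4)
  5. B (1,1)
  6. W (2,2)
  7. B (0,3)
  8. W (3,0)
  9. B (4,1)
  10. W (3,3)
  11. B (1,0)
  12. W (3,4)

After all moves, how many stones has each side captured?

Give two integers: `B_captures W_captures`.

Answer: 1 0

Derivation:
Move 1: B@(1,4) -> caps B=0 W=0
Move 2: W@(4,2) -> caps B=0 W=0
Move 3: B@(2,1) -> caps B=0 W=0
Move 4: W@(0,4) -> caps B=0 W=0
Move 5: B@(1,1) -> caps B=0 W=0
Move 6: W@(2,2) -> caps B=0 W=0
Move 7: B@(0,3) -> caps B=1 W=0
Move 8: W@(3,0) -> caps B=1 W=0
Move 9: B@(4,1) -> caps B=1 W=0
Move 10: W@(3,3) -> caps B=1 W=0
Move 11: B@(1,0) -> caps B=1 W=0
Move 12: W@(3,4) -> caps B=1 W=0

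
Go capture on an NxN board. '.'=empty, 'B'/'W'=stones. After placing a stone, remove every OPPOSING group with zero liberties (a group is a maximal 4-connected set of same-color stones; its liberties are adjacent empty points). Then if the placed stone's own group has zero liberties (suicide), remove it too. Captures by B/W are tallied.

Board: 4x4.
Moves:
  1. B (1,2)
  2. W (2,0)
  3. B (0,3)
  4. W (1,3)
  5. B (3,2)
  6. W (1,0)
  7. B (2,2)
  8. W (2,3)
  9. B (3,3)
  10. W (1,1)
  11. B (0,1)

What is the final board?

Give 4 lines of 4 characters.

Move 1: B@(1,2) -> caps B=0 W=0
Move 2: W@(2,0) -> caps B=0 W=0
Move 3: B@(0,3) -> caps B=0 W=0
Move 4: W@(1,3) -> caps B=0 W=0
Move 5: B@(3,2) -> caps B=0 W=0
Move 6: W@(1,0) -> caps B=0 W=0
Move 7: B@(2,2) -> caps B=0 W=0
Move 8: W@(2,3) -> caps B=0 W=0
Move 9: B@(3,3) -> caps B=2 W=0
Move 10: W@(1,1) -> caps B=2 W=0
Move 11: B@(0,1) -> caps B=2 W=0

Answer: .B.B
WWB.
W.B.
..BB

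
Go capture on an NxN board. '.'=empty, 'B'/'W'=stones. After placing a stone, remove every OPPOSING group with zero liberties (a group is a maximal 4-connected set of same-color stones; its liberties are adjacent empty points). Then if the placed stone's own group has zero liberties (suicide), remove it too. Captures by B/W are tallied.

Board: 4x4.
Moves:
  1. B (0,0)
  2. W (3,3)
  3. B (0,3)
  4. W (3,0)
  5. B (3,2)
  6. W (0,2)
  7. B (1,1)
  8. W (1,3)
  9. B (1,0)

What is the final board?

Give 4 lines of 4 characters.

Answer: B.W.
BB.W
....
W.BW

Derivation:
Move 1: B@(0,0) -> caps B=0 W=0
Move 2: W@(3,3) -> caps B=0 W=0
Move 3: B@(0,3) -> caps B=0 W=0
Move 4: W@(3,0) -> caps B=0 W=0
Move 5: B@(3,2) -> caps B=0 W=0
Move 6: W@(0,2) -> caps B=0 W=0
Move 7: B@(1,1) -> caps B=0 W=0
Move 8: W@(1,3) -> caps B=0 W=1
Move 9: B@(1,0) -> caps B=0 W=1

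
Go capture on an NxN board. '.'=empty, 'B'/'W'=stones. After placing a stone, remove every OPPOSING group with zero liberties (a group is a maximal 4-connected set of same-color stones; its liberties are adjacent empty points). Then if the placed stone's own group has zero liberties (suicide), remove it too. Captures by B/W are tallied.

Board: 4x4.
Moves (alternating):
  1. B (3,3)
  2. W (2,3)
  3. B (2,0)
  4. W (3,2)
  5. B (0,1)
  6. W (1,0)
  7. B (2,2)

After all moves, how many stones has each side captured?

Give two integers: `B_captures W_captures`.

Answer: 0 1

Derivation:
Move 1: B@(3,3) -> caps B=0 W=0
Move 2: W@(2,3) -> caps B=0 W=0
Move 3: B@(2,0) -> caps B=0 W=0
Move 4: W@(3,2) -> caps B=0 W=1
Move 5: B@(0,1) -> caps B=0 W=1
Move 6: W@(1,0) -> caps B=0 W=1
Move 7: B@(2,2) -> caps B=0 W=1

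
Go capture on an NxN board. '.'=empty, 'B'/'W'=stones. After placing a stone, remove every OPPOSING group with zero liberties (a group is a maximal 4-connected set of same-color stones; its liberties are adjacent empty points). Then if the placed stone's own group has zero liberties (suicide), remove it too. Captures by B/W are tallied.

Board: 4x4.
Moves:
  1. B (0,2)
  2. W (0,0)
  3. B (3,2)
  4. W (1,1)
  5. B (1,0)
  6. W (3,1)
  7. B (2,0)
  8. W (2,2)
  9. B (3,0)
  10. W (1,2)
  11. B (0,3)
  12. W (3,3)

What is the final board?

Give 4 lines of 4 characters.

Move 1: B@(0,2) -> caps B=0 W=0
Move 2: W@(0,0) -> caps B=0 W=0
Move 3: B@(3,2) -> caps B=0 W=0
Move 4: W@(1,1) -> caps B=0 W=0
Move 5: B@(1,0) -> caps B=0 W=0
Move 6: W@(3,1) -> caps B=0 W=0
Move 7: B@(2,0) -> caps B=0 W=0
Move 8: W@(2,2) -> caps B=0 W=0
Move 9: B@(3,0) -> caps B=0 W=0
Move 10: W@(1,2) -> caps B=0 W=0
Move 11: B@(0,3) -> caps B=0 W=0
Move 12: W@(3,3) -> caps B=0 W=1

Answer: W.BB
BWW.
B.W.
BW.W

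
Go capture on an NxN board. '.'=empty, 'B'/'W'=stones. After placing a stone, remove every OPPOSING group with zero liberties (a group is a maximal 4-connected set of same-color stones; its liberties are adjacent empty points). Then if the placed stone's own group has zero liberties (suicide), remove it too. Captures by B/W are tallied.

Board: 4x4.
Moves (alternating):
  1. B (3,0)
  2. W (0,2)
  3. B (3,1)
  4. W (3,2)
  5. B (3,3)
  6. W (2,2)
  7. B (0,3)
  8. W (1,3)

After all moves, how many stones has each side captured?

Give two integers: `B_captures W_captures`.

Answer: 0 1

Derivation:
Move 1: B@(3,0) -> caps B=0 W=0
Move 2: W@(0,2) -> caps B=0 W=0
Move 3: B@(3,1) -> caps B=0 W=0
Move 4: W@(3,2) -> caps B=0 W=0
Move 5: B@(3,3) -> caps B=0 W=0
Move 6: W@(2,2) -> caps B=0 W=0
Move 7: B@(0,3) -> caps B=0 W=0
Move 8: W@(1,3) -> caps B=0 W=1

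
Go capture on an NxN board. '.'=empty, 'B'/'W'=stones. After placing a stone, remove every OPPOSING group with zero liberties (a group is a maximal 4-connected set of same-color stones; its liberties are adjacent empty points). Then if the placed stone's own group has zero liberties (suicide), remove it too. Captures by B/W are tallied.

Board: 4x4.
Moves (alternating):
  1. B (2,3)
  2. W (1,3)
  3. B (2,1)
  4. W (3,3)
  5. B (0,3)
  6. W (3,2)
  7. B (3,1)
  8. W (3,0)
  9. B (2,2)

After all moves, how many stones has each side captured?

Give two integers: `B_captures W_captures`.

Answer: 2 0

Derivation:
Move 1: B@(2,3) -> caps B=0 W=0
Move 2: W@(1,3) -> caps B=0 W=0
Move 3: B@(2,1) -> caps B=0 W=0
Move 4: W@(3,3) -> caps B=0 W=0
Move 5: B@(0,3) -> caps B=0 W=0
Move 6: W@(3,2) -> caps B=0 W=0
Move 7: B@(3,1) -> caps B=0 W=0
Move 8: W@(3,0) -> caps B=0 W=0
Move 9: B@(2,2) -> caps B=2 W=0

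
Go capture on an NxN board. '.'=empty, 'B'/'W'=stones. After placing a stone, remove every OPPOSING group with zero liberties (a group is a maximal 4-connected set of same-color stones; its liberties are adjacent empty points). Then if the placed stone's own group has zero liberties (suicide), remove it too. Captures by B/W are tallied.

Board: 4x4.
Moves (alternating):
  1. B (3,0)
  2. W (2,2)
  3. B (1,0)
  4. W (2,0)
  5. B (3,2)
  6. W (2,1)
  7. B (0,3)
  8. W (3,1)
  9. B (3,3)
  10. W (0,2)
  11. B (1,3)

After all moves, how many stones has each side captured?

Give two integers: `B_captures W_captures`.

Move 1: B@(3,0) -> caps B=0 W=0
Move 2: W@(2,2) -> caps B=0 W=0
Move 3: B@(1,0) -> caps B=0 W=0
Move 4: W@(2,0) -> caps B=0 W=0
Move 5: B@(3,2) -> caps B=0 W=0
Move 6: W@(2,1) -> caps B=0 W=0
Move 7: B@(0,3) -> caps B=0 W=0
Move 8: W@(3,1) -> caps B=0 W=1
Move 9: B@(3,3) -> caps B=0 W=1
Move 10: W@(0,2) -> caps B=0 W=1
Move 11: B@(1,3) -> caps B=0 W=1

Answer: 0 1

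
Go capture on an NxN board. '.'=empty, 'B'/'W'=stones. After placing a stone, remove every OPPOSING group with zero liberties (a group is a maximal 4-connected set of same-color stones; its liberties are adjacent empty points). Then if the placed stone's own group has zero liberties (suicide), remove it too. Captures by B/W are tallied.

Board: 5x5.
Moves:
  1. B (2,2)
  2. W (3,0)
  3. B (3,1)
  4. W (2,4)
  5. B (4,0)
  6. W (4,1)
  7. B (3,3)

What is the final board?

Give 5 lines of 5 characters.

Move 1: B@(2,2) -> caps B=0 W=0
Move 2: W@(3,0) -> caps B=0 W=0
Move 3: B@(3,1) -> caps B=0 W=0
Move 4: W@(2,4) -> caps B=0 W=0
Move 5: B@(4,0) -> caps B=0 W=0
Move 6: W@(4,1) -> caps B=0 W=1
Move 7: B@(3,3) -> caps B=0 W=1

Answer: .....
.....
..B.W
WB.B.
.W...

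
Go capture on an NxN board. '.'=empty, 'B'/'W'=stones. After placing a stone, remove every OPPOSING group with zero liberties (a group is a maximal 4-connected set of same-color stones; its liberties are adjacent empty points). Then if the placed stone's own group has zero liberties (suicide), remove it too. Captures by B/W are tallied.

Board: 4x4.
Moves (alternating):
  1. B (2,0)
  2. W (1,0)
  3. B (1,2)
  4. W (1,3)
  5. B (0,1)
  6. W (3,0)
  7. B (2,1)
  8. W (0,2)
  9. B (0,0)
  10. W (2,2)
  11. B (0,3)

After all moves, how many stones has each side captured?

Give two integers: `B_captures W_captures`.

Answer: 1 0

Derivation:
Move 1: B@(2,0) -> caps B=0 W=0
Move 2: W@(1,0) -> caps B=0 W=0
Move 3: B@(1,2) -> caps B=0 W=0
Move 4: W@(1,3) -> caps B=0 W=0
Move 5: B@(0,1) -> caps B=0 W=0
Move 6: W@(3,0) -> caps B=0 W=0
Move 7: B@(2,1) -> caps B=0 W=0
Move 8: W@(0,2) -> caps B=0 W=0
Move 9: B@(0,0) -> caps B=0 W=0
Move 10: W@(2,2) -> caps B=0 W=0
Move 11: B@(0,3) -> caps B=1 W=0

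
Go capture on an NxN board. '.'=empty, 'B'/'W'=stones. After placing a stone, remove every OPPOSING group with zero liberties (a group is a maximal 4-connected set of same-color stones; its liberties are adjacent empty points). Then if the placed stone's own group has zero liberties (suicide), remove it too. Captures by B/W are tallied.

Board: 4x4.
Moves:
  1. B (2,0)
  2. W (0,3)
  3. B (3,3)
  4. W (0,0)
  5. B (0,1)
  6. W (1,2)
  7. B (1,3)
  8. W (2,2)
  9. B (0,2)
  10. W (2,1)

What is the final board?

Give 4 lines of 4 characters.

Move 1: B@(2,0) -> caps B=0 W=0
Move 2: W@(0,3) -> caps B=0 W=0
Move 3: B@(3,3) -> caps B=0 W=0
Move 4: W@(0,0) -> caps B=0 W=0
Move 5: B@(0,1) -> caps B=0 W=0
Move 6: W@(1,2) -> caps B=0 W=0
Move 7: B@(1,3) -> caps B=0 W=0
Move 8: W@(2,2) -> caps B=0 W=0
Move 9: B@(0,2) -> caps B=1 W=0
Move 10: W@(2,1) -> caps B=1 W=0

Answer: WBB.
..WB
BWW.
...B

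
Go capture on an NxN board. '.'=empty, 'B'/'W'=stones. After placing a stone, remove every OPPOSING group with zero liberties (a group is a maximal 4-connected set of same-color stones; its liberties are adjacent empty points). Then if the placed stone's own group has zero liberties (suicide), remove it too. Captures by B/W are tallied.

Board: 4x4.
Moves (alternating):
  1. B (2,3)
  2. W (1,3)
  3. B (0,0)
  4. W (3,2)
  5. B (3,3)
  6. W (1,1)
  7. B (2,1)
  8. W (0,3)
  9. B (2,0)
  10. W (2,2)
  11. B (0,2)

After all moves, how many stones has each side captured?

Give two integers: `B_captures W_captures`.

Answer: 0 2

Derivation:
Move 1: B@(2,3) -> caps B=0 W=0
Move 2: W@(1,3) -> caps B=0 W=0
Move 3: B@(0,0) -> caps B=0 W=0
Move 4: W@(3,2) -> caps B=0 W=0
Move 5: B@(3,3) -> caps B=0 W=0
Move 6: W@(1,1) -> caps B=0 W=0
Move 7: B@(2,1) -> caps B=0 W=0
Move 8: W@(0,3) -> caps B=0 W=0
Move 9: B@(2,0) -> caps B=0 W=0
Move 10: W@(2,2) -> caps B=0 W=2
Move 11: B@(0,2) -> caps B=0 W=2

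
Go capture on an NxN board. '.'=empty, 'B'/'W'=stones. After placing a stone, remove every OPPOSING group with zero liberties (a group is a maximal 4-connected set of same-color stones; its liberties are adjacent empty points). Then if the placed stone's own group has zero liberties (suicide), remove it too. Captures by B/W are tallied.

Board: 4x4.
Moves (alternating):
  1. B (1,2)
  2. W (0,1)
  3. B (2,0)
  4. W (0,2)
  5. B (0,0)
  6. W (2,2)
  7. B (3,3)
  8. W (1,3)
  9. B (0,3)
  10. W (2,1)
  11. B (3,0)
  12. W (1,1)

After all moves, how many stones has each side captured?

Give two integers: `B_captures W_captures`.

Move 1: B@(1,2) -> caps B=0 W=0
Move 2: W@(0,1) -> caps B=0 W=0
Move 3: B@(2,0) -> caps B=0 W=0
Move 4: W@(0,2) -> caps B=0 W=0
Move 5: B@(0,0) -> caps B=0 W=0
Move 6: W@(2,2) -> caps B=0 W=0
Move 7: B@(3,3) -> caps B=0 W=0
Move 8: W@(1,3) -> caps B=0 W=0
Move 9: B@(0,3) -> caps B=0 W=0
Move 10: W@(2,1) -> caps B=0 W=0
Move 11: B@(3,0) -> caps B=0 W=0
Move 12: W@(1,1) -> caps B=0 W=1

Answer: 0 1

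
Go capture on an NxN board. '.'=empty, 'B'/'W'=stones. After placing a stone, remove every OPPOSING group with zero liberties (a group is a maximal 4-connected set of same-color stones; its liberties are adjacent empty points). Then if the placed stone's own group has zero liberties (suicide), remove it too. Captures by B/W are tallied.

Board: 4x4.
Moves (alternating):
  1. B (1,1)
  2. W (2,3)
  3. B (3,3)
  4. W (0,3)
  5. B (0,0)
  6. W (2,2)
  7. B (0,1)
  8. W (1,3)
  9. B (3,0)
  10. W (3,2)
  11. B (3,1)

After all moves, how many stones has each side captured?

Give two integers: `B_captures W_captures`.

Answer: 0 1

Derivation:
Move 1: B@(1,1) -> caps B=0 W=0
Move 2: W@(2,3) -> caps B=0 W=0
Move 3: B@(3,3) -> caps B=0 W=0
Move 4: W@(0,3) -> caps B=0 W=0
Move 5: B@(0,0) -> caps B=0 W=0
Move 6: W@(2,2) -> caps B=0 W=0
Move 7: B@(0,1) -> caps B=0 W=0
Move 8: W@(1,3) -> caps B=0 W=0
Move 9: B@(3,0) -> caps B=0 W=0
Move 10: W@(3,2) -> caps B=0 W=1
Move 11: B@(3,1) -> caps B=0 W=1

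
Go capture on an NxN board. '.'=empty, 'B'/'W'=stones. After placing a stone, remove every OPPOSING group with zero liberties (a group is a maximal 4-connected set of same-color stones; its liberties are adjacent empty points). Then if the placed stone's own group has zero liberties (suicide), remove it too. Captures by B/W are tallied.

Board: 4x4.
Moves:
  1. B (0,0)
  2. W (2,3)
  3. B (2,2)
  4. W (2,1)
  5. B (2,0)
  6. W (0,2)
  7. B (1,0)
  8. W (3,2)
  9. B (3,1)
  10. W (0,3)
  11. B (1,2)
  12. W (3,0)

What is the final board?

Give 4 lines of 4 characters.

Move 1: B@(0,0) -> caps B=0 W=0
Move 2: W@(2,3) -> caps B=0 W=0
Move 3: B@(2,2) -> caps B=0 W=0
Move 4: W@(2,1) -> caps B=0 W=0
Move 5: B@(2,0) -> caps B=0 W=0
Move 6: W@(0,2) -> caps B=0 W=0
Move 7: B@(1,0) -> caps B=0 W=0
Move 8: W@(3,2) -> caps B=0 W=0
Move 9: B@(3,1) -> caps B=0 W=0
Move 10: W@(0,3) -> caps B=0 W=0
Move 11: B@(1,2) -> caps B=0 W=0
Move 12: W@(3,0) -> caps B=0 W=1

Answer: B.WW
B.B.
BWBW
W.W.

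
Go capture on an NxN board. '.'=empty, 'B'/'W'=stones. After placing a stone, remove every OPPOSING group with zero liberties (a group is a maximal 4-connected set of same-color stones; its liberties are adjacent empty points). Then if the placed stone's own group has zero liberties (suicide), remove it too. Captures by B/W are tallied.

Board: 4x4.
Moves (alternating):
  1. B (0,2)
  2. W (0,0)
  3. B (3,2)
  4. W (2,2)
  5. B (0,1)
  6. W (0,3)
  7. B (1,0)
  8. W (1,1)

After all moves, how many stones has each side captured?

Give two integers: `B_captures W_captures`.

Answer: 1 0

Derivation:
Move 1: B@(0,2) -> caps B=0 W=0
Move 2: W@(0,0) -> caps B=0 W=0
Move 3: B@(3,2) -> caps B=0 W=0
Move 4: W@(2,2) -> caps B=0 W=0
Move 5: B@(0,1) -> caps B=0 W=0
Move 6: W@(0,3) -> caps B=0 W=0
Move 7: B@(1,0) -> caps B=1 W=0
Move 8: W@(1,1) -> caps B=1 W=0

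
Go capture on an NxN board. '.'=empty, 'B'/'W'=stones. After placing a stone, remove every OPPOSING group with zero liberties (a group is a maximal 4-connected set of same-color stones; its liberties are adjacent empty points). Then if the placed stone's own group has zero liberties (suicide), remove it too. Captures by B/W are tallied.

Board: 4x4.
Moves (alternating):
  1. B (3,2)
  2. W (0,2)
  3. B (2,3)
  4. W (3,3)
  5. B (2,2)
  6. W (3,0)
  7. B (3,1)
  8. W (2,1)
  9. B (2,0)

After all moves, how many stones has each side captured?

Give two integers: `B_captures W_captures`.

Answer: 1 0

Derivation:
Move 1: B@(3,2) -> caps B=0 W=0
Move 2: W@(0,2) -> caps B=0 W=0
Move 3: B@(2,3) -> caps B=0 W=0
Move 4: W@(3,3) -> caps B=0 W=0
Move 5: B@(2,2) -> caps B=0 W=0
Move 6: W@(3,0) -> caps B=0 W=0
Move 7: B@(3,1) -> caps B=0 W=0
Move 8: W@(2,1) -> caps B=0 W=0
Move 9: B@(2,0) -> caps B=1 W=0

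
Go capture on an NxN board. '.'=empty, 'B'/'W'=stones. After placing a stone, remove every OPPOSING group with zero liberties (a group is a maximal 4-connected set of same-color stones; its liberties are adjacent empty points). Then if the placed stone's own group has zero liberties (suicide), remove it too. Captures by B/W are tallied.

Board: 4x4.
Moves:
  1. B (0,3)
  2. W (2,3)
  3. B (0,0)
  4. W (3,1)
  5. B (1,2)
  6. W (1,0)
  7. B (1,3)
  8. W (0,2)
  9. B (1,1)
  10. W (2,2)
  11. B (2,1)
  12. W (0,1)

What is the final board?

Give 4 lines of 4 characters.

Answer: .WWB
WBBB
.BWW
.W..

Derivation:
Move 1: B@(0,3) -> caps B=0 W=0
Move 2: W@(2,3) -> caps B=0 W=0
Move 3: B@(0,0) -> caps B=0 W=0
Move 4: W@(3,1) -> caps B=0 W=0
Move 5: B@(1,2) -> caps B=0 W=0
Move 6: W@(1,0) -> caps B=0 W=0
Move 7: B@(1,3) -> caps B=0 W=0
Move 8: W@(0,2) -> caps B=0 W=0
Move 9: B@(1,1) -> caps B=0 W=0
Move 10: W@(2,2) -> caps B=0 W=0
Move 11: B@(2,1) -> caps B=0 W=0
Move 12: W@(0,1) -> caps B=0 W=1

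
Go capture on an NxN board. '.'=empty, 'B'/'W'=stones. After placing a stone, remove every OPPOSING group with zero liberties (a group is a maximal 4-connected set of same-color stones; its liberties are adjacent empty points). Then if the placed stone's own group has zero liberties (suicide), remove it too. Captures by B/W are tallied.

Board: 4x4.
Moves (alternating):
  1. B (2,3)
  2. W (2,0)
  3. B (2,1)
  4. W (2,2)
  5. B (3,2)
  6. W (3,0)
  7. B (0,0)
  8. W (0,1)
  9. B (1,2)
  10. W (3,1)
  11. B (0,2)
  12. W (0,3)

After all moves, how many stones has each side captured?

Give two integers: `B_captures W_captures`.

Answer: 1 0

Derivation:
Move 1: B@(2,3) -> caps B=0 W=0
Move 2: W@(2,0) -> caps B=0 W=0
Move 3: B@(2,1) -> caps B=0 W=0
Move 4: W@(2,2) -> caps B=0 W=0
Move 5: B@(3,2) -> caps B=0 W=0
Move 6: W@(3,0) -> caps B=0 W=0
Move 7: B@(0,0) -> caps B=0 W=0
Move 8: W@(0,1) -> caps B=0 W=0
Move 9: B@(1,2) -> caps B=1 W=0
Move 10: W@(3,1) -> caps B=1 W=0
Move 11: B@(0,2) -> caps B=1 W=0
Move 12: W@(0,3) -> caps B=1 W=0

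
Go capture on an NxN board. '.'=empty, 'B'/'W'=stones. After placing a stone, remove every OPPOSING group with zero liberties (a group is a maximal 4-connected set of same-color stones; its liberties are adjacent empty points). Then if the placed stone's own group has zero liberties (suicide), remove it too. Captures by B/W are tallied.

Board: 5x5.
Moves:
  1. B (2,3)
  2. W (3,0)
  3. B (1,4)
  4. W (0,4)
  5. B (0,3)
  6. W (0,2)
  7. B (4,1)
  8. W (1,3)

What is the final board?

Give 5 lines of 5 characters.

Move 1: B@(2,3) -> caps B=0 W=0
Move 2: W@(3,0) -> caps B=0 W=0
Move 3: B@(1,4) -> caps B=0 W=0
Move 4: W@(0,4) -> caps B=0 W=0
Move 5: B@(0,3) -> caps B=1 W=0
Move 6: W@(0,2) -> caps B=1 W=0
Move 7: B@(4,1) -> caps B=1 W=0
Move 8: W@(1,3) -> caps B=1 W=0

Answer: ..WB.
...WB
...B.
W....
.B...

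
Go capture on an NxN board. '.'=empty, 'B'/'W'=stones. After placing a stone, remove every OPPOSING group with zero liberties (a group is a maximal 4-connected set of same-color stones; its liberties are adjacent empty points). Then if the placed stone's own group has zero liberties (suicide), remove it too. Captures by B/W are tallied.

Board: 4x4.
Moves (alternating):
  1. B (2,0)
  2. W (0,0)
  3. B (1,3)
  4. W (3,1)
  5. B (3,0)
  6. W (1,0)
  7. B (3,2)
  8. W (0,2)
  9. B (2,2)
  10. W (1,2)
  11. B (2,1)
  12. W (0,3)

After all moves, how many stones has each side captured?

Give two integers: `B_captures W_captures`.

Answer: 1 0

Derivation:
Move 1: B@(2,0) -> caps B=0 W=0
Move 2: W@(0,0) -> caps B=0 W=0
Move 3: B@(1,3) -> caps B=0 W=0
Move 4: W@(3,1) -> caps B=0 W=0
Move 5: B@(3,0) -> caps B=0 W=0
Move 6: W@(1,0) -> caps B=0 W=0
Move 7: B@(3,2) -> caps B=0 W=0
Move 8: W@(0,2) -> caps B=0 W=0
Move 9: B@(2,2) -> caps B=0 W=0
Move 10: W@(1,2) -> caps B=0 W=0
Move 11: B@(2,1) -> caps B=1 W=0
Move 12: W@(0,3) -> caps B=1 W=0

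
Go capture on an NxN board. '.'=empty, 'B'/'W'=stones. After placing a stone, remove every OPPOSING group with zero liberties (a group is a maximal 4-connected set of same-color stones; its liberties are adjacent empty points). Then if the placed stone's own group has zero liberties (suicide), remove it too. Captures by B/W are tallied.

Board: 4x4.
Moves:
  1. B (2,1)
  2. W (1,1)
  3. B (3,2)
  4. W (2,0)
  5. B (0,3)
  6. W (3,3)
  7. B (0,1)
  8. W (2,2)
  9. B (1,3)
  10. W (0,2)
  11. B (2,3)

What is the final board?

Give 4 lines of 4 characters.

Answer: .BWB
.W.B
WBWB
..B.

Derivation:
Move 1: B@(2,1) -> caps B=0 W=0
Move 2: W@(1,1) -> caps B=0 W=0
Move 3: B@(3,2) -> caps B=0 W=0
Move 4: W@(2,0) -> caps B=0 W=0
Move 5: B@(0,3) -> caps B=0 W=0
Move 6: W@(3,3) -> caps B=0 W=0
Move 7: B@(0,1) -> caps B=0 W=0
Move 8: W@(2,2) -> caps B=0 W=0
Move 9: B@(1,3) -> caps B=0 W=0
Move 10: W@(0,2) -> caps B=0 W=0
Move 11: B@(2,3) -> caps B=1 W=0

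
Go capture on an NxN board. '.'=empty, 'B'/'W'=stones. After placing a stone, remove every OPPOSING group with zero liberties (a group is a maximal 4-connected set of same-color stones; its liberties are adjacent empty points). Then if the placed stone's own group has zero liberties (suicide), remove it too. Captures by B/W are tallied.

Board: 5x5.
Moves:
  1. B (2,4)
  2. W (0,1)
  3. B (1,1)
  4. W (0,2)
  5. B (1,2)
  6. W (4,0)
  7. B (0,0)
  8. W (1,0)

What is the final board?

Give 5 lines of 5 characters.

Answer: .WW..
WBB..
....B
.....
W....

Derivation:
Move 1: B@(2,4) -> caps B=0 W=0
Move 2: W@(0,1) -> caps B=0 W=0
Move 3: B@(1,1) -> caps B=0 W=0
Move 4: W@(0,2) -> caps B=0 W=0
Move 5: B@(1,2) -> caps B=0 W=0
Move 6: W@(4,0) -> caps B=0 W=0
Move 7: B@(0,0) -> caps B=0 W=0
Move 8: W@(1,0) -> caps B=0 W=1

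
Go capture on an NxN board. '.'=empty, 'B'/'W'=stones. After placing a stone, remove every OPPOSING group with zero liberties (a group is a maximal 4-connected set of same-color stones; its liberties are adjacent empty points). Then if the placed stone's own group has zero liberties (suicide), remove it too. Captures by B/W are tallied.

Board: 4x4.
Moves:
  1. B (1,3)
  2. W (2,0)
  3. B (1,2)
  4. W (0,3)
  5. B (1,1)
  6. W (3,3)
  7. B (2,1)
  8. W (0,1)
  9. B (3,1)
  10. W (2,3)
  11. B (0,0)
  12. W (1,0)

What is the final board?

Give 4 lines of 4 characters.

Answer: .W.W
WBBB
WB.W
.B.W

Derivation:
Move 1: B@(1,3) -> caps B=0 W=0
Move 2: W@(2,0) -> caps B=0 W=0
Move 3: B@(1,2) -> caps B=0 W=0
Move 4: W@(0,3) -> caps B=0 W=0
Move 5: B@(1,1) -> caps B=0 W=0
Move 6: W@(3,3) -> caps B=0 W=0
Move 7: B@(2,1) -> caps B=0 W=0
Move 8: W@(0,1) -> caps B=0 W=0
Move 9: B@(3,1) -> caps B=0 W=0
Move 10: W@(2,3) -> caps B=0 W=0
Move 11: B@(0,0) -> caps B=0 W=0
Move 12: W@(1,0) -> caps B=0 W=1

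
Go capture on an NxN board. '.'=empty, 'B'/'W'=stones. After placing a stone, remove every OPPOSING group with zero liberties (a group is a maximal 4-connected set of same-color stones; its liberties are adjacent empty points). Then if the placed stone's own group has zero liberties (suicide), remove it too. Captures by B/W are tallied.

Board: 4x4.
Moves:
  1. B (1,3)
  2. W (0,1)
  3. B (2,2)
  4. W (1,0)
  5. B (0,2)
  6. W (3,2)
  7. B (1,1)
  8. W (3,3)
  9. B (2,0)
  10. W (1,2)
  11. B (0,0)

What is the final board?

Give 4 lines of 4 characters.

Move 1: B@(1,3) -> caps B=0 W=0
Move 2: W@(0,1) -> caps B=0 W=0
Move 3: B@(2,2) -> caps B=0 W=0
Move 4: W@(1,0) -> caps B=0 W=0
Move 5: B@(0,2) -> caps B=0 W=0
Move 6: W@(3,2) -> caps B=0 W=0
Move 7: B@(1,1) -> caps B=0 W=0
Move 8: W@(3,3) -> caps B=0 W=0
Move 9: B@(2,0) -> caps B=0 W=0
Move 10: W@(1,2) -> caps B=0 W=0
Move 11: B@(0,0) -> caps B=2 W=0

Answer: B.B.
.B.B
B.B.
..WW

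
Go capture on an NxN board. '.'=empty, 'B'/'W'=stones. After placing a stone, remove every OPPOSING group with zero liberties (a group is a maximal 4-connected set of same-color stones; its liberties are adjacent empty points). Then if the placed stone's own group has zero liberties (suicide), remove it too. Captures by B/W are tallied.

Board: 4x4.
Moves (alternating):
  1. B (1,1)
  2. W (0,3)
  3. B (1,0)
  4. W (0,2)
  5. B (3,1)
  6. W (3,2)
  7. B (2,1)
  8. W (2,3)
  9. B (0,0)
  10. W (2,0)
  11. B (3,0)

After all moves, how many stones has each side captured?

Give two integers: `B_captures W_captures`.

Move 1: B@(1,1) -> caps B=0 W=0
Move 2: W@(0,3) -> caps B=0 W=0
Move 3: B@(1,0) -> caps B=0 W=0
Move 4: W@(0,2) -> caps B=0 W=0
Move 5: B@(3,1) -> caps B=0 W=0
Move 6: W@(3,2) -> caps B=0 W=0
Move 7: B@(2,1) -> caps B=0 W=0
Move 8: W@(2,3) -> caps B=0 W=0
Move 9: B@(0,0) -> caps B=0 W=0
Move 10: W@(2,0) -> caps B=0 W=0
Move 11: B@(3,0) -> caps B=1 W=0

Answer: 1 0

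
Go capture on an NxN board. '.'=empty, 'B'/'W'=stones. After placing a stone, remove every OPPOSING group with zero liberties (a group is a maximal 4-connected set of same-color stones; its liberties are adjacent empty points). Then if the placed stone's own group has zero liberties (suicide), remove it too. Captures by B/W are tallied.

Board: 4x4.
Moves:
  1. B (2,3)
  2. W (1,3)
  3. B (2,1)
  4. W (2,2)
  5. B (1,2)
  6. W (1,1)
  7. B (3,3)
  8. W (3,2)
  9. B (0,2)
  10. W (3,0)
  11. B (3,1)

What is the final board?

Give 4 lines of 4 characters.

Answer: ..B.
.WBW
.BW.
WBW.

Derivation:
Move 1: B@(2,3) -> caps B=0 W=0
Move 2: W@(1,3) -> caps B=0 W=0
Move 3: B@(2,1) -> caps B=0 W=0
Move 4: W@(2,2) -> caps B=0 W=0
Move 5: B@(1,2) -> caps B=0 W=0
Move 6: W@(1,1) -> caps B=0 W=0
Move 7: B@(3,3) -> caps B=0 W=0
Move 8: W@(3,2) -> caps B=0 W=2
Move 9: B@(0,2) -> caps B=0 W=2
Move 10: W@(3,0) -> caps B=0 W=2
Move 11: B@(3,1) -> caps B=0 W=2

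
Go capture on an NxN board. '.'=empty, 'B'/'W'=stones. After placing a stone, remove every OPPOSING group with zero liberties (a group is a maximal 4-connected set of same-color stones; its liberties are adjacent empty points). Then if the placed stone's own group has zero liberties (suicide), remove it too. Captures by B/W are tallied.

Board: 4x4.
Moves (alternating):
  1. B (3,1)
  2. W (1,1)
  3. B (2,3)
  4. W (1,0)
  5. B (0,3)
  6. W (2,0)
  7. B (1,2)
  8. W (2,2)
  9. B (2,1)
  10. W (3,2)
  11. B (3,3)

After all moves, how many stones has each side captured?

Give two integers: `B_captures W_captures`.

Answer: 2 0

Derivation:
Move 1: B@(3,1) -> caps B=0 W=0
Move 2: W@(1,1) -> caps B=0 W=0
Move 3: B@(2,3) -> caps B=0 W=0
Move 4: W@(1,0) -> caps B=0 W=0
Move 5: B@(0,3) -> caps B=0 W=0
Move 6: W@(2,0) -> caps B=0 W=0
Move 7: B@(1,2) -> caps B=0 W=0
Move 8: W@(2,2) -> caps B=0 W=0
Move 9: B@(2,1) -> caps B=0 W=0
Move 10: W@(3,2) -> caps B=0 W=0
Move 11: B@(3,3) -> caps B=2 W=0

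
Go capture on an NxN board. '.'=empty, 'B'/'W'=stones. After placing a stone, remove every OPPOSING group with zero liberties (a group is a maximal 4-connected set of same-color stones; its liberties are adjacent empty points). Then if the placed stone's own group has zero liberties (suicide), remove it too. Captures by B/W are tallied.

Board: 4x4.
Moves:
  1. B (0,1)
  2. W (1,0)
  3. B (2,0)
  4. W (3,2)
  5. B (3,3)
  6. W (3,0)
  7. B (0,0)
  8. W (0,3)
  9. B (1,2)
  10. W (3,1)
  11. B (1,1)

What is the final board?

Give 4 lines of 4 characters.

Answer: BB.W
.BB.
B...
WWWB

Derivation:
Move 1: B@(0,1) -> caps B=0 W=0
Move 2: W@(1,0) -> caps B=0 W=0
Move 3: B@(2,0) -> caps B=0 W=0
Move 4: W@(3,2) -> caps B=0 W=0
Move 5: B@(3,3) -> caps B=0 W=0
Move 6: W@(3,0) -> caps B=0 W=0
Move 7: B@(0,0) -> caps B=0 W=0
Move 8: W@(0,3) -> caps B=0 W=0
Move 9: B@(1,2) -> caps B=0 W=0
Move 10: W@(3,1) -> caps B=0 W=0
Move 11: B@(1,1) -> caps B=1 W=0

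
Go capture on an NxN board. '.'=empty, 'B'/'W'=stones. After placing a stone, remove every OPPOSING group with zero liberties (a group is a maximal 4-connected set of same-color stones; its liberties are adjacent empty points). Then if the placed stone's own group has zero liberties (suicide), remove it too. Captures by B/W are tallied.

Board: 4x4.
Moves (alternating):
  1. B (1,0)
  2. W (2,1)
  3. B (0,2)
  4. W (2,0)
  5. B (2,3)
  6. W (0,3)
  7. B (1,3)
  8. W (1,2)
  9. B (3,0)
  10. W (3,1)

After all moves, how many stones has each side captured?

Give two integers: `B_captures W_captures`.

Move 1: B@(1,0) -> caps B=0 W=0
Move 2: W@(2,1) -> caps B=0 W=0
Move 3: B@(0,2) -> caps B=0 W=0
Move 4: W@(2,0) -> caps B=0 W=0
Move 5: B@(2,3) -> caps B=0 W=0
Move 6: W@(0,3) -> caps B=0 W=0
Move 7: B@(1,3) -> caps B=1 W=0
Move 8: W@(1,2) -> caps B=1 W=0
Move 9: B@(3,0) -> caps B=1 W=0
Move 10: W@(3,1) -> caps B=1 W=1

Answer: 1 1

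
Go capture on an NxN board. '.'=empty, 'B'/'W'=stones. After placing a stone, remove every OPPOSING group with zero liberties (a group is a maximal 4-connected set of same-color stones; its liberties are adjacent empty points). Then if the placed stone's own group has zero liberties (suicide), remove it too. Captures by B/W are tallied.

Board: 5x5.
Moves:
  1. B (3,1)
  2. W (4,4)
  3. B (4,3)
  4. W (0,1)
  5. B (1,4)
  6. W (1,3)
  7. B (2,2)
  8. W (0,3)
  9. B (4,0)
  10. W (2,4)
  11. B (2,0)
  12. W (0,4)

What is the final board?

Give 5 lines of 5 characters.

Move 1: B@(3,1) -> caps B=0 W=0
Move 2: W@(4,4) -> caps B=0 W=0
Move 3: B@(4,3) -> caps B=0 W=0
Move 4: W@(0,1) -> caps B=0 W=0
Move 5: B@(1,4) -> caps B=0 W=0
Move 6: W@(1,3) -> caps B=0 W=0
Move 7: B@(2,2) -> caps B=0 W=0
Move 8: W@(0,3) -> caps B=0 W=0
Move 9: B@(4,0) -> caps B=0 W=0
Move 10: W@(2,4) -> caps B=0 W=0
Move 11: B@(2,0) -> caps B=0 W=0
Move 12: W@(0,4) -> caps B=0 W=1

Answer: .W.WW
...W.
B.B.W
.B...
B..BW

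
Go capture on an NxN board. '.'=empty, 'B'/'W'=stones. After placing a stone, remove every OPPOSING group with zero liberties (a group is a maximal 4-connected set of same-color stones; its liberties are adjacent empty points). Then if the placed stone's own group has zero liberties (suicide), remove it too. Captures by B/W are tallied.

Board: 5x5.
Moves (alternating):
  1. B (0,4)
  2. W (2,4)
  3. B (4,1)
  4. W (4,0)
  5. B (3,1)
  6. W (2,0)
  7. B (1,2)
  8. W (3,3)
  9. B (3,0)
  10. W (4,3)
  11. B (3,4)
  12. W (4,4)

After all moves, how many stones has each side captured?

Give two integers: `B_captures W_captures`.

Answer: 1 1

Derivation:
Move 1: B@(0,4) -> caps B=0 W=0
Move 2: W@(2,4) -> caps B=0 W=0
Move 3: B@(4,1) -> caps B=0 W=0
Move 4: W@(4,0) -> caps B=0 W=0
Move 5: B@(3,1) -> caps B=0 W=0
Move 6: W@(2,0) -> caps B=0 W=0
Move 7: B@(1,2) -> caps B=0 W=0
Move 8: W@(3,3) -> caps B=0 W=0
Move 9: B@(3,0) -> caps B=1 W=0
Move 10: W@(4,3) -> caps B=1 W=0
Move 11: B@(3,4) -> caps B=1 W=0
Move 12: W@(4,4) -> caps B=1 W=1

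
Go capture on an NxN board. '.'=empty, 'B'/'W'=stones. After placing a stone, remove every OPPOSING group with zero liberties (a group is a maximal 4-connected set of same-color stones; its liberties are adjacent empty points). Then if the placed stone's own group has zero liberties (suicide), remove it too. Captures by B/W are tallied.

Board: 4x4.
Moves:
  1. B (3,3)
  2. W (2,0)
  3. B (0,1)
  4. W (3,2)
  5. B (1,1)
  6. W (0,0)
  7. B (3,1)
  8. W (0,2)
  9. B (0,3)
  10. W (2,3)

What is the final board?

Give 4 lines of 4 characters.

Answer: WBWB
.B..
W..W
.BW.

Derivation:
Move 1: B@(3,3) -> caps B=0 W=0
Move 2: W@(2,0) -> caps B=0 W=0
Move 3: B@(0,1) -> caps B=0 W=0
Move 4: W@(3,2) -> caps B=0 W=0
Move 5: B@(1,1) -> caps B=0 W=0
Move 6: W@(0,0) -> caps B=0 W=0
Move 7: B@(3,1) -> caps B=0 W=0
Move 8: W@(0,2) -> caps B=0 W=0
Move 9: B@(0,3) -> caps B=0 W=0
Move 10: W@(2,3) -> caps B=0 W=1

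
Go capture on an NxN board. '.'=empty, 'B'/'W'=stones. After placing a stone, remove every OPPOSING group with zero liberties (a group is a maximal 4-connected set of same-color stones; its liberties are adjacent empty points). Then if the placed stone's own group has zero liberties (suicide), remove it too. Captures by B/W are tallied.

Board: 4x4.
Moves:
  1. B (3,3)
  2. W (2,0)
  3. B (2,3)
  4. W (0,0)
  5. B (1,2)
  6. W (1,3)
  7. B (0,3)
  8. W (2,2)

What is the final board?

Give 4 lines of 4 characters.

Answer: W..B
..B.
W.WB
...B

Derivation:
Move 1: B@(3,3) -> caps B=0 W=0
Move 2: W@(2,0) -> caps B=0 W=0
Move 3: B@(2,3) -> caps B=0 W=0
Move 4: W@(0,0) -> caps B=0 W=0
Move 5: B@(1,2) -> caps B=0 W=0
Move 6: W@(1,3) -> caps B=0 W=0
Move 7: B@(0,3) -> caps B=1 W=0
Move 8: W@(2,2) -> caps B=1 W=0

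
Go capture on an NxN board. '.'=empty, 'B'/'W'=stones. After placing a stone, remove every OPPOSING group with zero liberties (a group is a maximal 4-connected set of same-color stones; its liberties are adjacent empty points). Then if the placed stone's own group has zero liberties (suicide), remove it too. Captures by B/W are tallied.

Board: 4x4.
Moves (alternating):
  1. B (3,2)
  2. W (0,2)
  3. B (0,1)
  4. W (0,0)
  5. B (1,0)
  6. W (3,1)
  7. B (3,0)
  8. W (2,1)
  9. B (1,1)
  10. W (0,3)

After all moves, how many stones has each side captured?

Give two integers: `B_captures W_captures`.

Move 1: B@(3,2) -> caps B=0 W=0
Move 2: W@(0,2) -> caps B=0 W=0
Move 3: B@(0,1) -> caps B=0 W=0
Move 4: W@(0,0) -> caps B=0 W=0
Move 5: B@(1,0) -> caps B=1 W=0
Move 6: W@(3,1) -> caps B=1 W=0
Move 7: B@(3,0) -> caps B=1 W=0
Move 8: W@(2,1) -> caps B=1 W=0
Move 9: B@(1,1) -> caps B=1 W=0
Move 10: W@(0,3) -> caps B=1 W=0

Answer: 1 0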